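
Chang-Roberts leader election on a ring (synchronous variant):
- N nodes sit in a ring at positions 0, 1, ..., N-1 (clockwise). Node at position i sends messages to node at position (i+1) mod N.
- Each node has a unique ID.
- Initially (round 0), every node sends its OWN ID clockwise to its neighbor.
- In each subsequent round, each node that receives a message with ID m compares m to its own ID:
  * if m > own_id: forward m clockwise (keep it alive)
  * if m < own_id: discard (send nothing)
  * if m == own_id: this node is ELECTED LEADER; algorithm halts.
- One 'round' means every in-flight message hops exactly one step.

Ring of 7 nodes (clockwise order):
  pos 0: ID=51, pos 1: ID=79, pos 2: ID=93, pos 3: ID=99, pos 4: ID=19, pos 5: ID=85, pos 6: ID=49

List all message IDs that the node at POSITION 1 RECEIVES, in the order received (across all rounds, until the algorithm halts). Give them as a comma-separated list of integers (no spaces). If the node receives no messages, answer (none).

Answer: 51,85,99

Derivation:
Round 1: pos1(id79) recv 51: drop; pos2(id93) recv 79: drop; pos3(id99) recv 93: drop; pos4(id19) recv 99: fwd; pos5(id85) recv 19: drop; pos6(id49) recv 85: fwd; pos0(id51) recv 49: drop
Round 2: pos5(id85) recv 99: fwd; pos0(id51) recv 85: fwd
Round 3: pos6(id49) recv 99: fwd; pos1(id79) recv 85: fwd
Round 4: pos0(id51) recv 99: fwd; pos2(id93) recv 85: drop
Round 5: pos1(id79) recv 99: fwd
Round 6: pos2(id93) recv 99: fwd
Round 7: pos3(id99) recv 99: ELECTED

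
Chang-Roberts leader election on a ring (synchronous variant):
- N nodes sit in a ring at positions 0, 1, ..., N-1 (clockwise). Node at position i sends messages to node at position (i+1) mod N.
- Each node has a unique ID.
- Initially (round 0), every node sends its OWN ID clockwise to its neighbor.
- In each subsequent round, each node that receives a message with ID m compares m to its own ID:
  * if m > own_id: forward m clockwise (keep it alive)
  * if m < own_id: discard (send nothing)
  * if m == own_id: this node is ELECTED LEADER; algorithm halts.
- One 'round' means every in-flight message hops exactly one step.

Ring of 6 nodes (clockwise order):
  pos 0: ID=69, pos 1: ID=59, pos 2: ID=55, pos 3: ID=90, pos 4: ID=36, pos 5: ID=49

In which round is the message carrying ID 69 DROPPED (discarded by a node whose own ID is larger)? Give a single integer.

Answer: 3

Derivation:
Round 1: pos1(id59) recv 69: fwd; pos2(id55) recv 59: fwd; pos3(id90) recv 55: drop; pos4(id36) recv 90: fwd; pos5(id49) recv 36: drop; pos0(id69) recv 49: drop
Round 2: pos2(id55) recv 69: fwd; pos3(id90) recv 59: drop; pos5(id49) recv 90: fwd
Round 3: pos3(id90) recv 69: drop; pos0(id69) recv 90: fwd
Round 4: pos1(id59) recv 90: fwd
Round 5: pos2(id55) recv 90: fwd
Round 6: pos3(id90) recv 90: ELECTED
Message ID 69 originates at pos 0; dropped at pos 3 in round 3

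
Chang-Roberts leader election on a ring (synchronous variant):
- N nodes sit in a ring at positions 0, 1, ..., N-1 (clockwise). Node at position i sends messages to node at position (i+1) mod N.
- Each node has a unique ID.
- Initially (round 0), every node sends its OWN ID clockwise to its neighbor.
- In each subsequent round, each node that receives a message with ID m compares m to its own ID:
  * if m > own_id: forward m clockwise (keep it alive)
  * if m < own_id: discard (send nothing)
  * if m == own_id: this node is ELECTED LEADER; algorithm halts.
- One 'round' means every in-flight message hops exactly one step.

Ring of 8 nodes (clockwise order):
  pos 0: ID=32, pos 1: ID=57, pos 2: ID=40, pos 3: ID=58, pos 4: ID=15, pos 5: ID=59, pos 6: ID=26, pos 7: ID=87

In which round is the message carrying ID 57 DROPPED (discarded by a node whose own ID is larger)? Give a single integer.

Round 1: pos1(id57) recv 32: drop; pos2(id40) recv 57: fwd; pos3(id58) recv 40: drop; pos4(id15) recv 58: fwd; pos5(id59) recv 15: drop; pos6(id26) recv 59: fwd; pos7(id87) recv 26: drop; pos0(id32) recv 87: fwd
Round 2: pos3(id58) recv 57: drop; pos5(id59) recv 58: drop; pos7(id87) recv 59: drop; pos1(id57) recv 87: fwd
Round 3: pos2(id40) recv 87: fwd
Round 4: pos3(id58) recv 87: fwd
Round 5: pos4(id15) recv 87: fwd
Round 6: pos5(id59) recv 87: fwd
Round 7: pos6(id26) recv 87: fwd
Round 8: pos7(id87) recv 87: ELECTED
Message ID 57 originates at pos 1; dropped at pos 3 in round 2

Answer: 2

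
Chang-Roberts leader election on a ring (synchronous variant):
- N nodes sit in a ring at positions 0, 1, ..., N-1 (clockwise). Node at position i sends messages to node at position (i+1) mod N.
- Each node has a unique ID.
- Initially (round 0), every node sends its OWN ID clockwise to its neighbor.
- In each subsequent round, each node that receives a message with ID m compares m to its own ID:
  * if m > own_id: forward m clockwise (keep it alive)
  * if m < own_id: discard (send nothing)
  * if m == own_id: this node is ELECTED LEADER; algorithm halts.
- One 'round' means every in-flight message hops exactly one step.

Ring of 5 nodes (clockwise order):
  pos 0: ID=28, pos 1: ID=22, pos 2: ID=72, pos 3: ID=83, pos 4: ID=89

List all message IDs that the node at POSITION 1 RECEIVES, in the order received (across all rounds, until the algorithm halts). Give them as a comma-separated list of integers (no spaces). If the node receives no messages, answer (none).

Round 1: pos1(id22) recv 28: fwd; pos2(id72) recv 22: drop; pos3(id83) recv 72: drop; pos4(id89) recv 83: drop; pos0(id28) recv 89: fwd
Round 2: pos2(id72) recv 28: drop; pos1(id22) recv 89: fwd
Round 3: pos2(id72) recv 89: fwd
Round 4: pos3(id83) recv 89: fwd
Round 5: pos4(id89) recv 89: ELECTED

Answer: 28,89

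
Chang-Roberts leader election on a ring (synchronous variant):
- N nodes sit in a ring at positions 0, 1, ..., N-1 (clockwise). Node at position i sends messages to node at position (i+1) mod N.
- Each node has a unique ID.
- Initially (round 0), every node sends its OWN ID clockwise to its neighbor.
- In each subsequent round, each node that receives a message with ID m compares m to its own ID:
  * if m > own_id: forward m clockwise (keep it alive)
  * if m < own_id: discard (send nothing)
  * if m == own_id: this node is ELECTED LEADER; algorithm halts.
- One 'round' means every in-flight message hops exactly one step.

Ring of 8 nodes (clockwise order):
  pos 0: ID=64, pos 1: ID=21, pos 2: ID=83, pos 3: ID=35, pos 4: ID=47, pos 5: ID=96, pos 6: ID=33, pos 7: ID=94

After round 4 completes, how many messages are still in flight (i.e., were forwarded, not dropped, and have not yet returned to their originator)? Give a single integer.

Answer: 2

Derivation:
Round 1: pos1(id21) recv 64: fwd; pos2(id83) recv 21: drop; pos3(id35) recv 83: fwd; pos4(id47) recv 35: drop; pos5(id96) recv 47: drop; pos6(id33) recv 96: fwd; pos7(id94) recv 33: drop; pos0(id64) recv 94: fwd
Round 2: pos2(id83) recv 64: drop; pos4(id47) recv 83: fwd; pos7(id94) recv 96: fwd; pos1(id21) recv 94: fwd
Round 3: pos5(id96) recv 83: drop; pos0(id64) recv 96: fwd; pos2(id83) recv 94: fwd
Round 4: pos1(id21) recv 96: fwd; pos3(id35) recv 94: fwd
After round 4: 2 messages still in flight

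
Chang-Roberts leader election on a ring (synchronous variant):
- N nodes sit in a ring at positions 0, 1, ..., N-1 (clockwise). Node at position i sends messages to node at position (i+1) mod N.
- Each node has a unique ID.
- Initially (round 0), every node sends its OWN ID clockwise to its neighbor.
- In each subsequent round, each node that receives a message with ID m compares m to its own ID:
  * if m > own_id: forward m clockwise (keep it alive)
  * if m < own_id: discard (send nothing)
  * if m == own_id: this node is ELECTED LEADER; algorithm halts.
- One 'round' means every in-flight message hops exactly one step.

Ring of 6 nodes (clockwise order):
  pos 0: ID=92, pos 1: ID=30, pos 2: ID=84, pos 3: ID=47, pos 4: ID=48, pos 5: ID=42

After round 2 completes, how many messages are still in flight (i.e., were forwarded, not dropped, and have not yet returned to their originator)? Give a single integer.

Answer: 2

Derivation:
Round 1: pos1(id30) recv 92: fwd; pos2(id84) recv 30: drop; pos3(id47) recv 84: fwd; pos4(id48) recv 47: drop; pos5(id42) recv 48: fwd; pos0(id92) recv 42: drop
Round 2: pos2(id84) recv 92: fwd; pos4(id48) recv 84: fwd; pos0(id92) recv 48: drop
After round 2: 2 messages still in flight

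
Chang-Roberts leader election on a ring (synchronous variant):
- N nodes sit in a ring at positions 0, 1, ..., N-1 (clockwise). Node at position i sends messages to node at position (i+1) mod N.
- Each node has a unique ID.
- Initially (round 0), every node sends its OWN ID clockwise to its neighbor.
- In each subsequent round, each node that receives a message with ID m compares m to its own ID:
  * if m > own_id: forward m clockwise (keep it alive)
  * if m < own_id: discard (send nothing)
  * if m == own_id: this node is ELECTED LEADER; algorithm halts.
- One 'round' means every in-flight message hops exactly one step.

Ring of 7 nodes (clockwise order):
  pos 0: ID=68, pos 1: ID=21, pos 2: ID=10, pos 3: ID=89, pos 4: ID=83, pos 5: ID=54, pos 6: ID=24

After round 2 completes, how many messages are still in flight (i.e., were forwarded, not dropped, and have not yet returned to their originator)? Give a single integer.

Round 1: pos1(id21) recv 68: fwd; pos2(id10) recv 21: fwd; pos3(id89) recv 10: drop; pos4(id83) recv 89: fwd; pos5(id54) recv 83: fwd; pos6(id24) recv 54: fwd; pos0(id68) recv 24: drop
Round 2: pos2(id10) recv 68: fwd; pos3(id89) recv 21: drop; pos5(id54) recv 89: fwd; pos6(id24) recv 83: fwd; pos0(id68) recv 54: drop
After round 2: 3 messages still in flight

Answer: 3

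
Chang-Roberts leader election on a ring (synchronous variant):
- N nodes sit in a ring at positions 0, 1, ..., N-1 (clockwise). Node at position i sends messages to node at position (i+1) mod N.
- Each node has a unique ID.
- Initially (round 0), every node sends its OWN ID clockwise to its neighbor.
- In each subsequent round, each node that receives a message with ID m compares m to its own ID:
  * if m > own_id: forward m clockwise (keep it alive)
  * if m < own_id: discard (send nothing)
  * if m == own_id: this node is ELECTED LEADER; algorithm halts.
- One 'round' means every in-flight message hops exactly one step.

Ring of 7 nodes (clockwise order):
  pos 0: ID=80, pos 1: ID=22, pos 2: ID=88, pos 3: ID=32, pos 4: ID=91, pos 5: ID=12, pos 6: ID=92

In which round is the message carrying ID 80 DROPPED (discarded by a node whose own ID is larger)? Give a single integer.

Round 1: pos1(id22) recv 80: fwd; pos2(id88) recv 22: drop; pos3(id32) recv 88: fwd; pos4(id91) recv 32: drop; pos5(id12) recv 91: fwd; pos6(id92) recv 12: drop; pos0(id80) recv 92: fwd
Round 2: pos2(id88) recv 80: drop; pos4(id91) recv 88: drop; pos6(id92) recv 91: drop; pos1(id22) recv 92: fwd
Round 3: pos2(id88) recv 92: fwd
Round 4: pos3(id32) recv 92: fwd
Round 5: pos4(id91) recv 92: fwd
Round 6: pos5(id12) recv 92: fwd
Round 7: pos6(id92) recv 92: ELECTED
Message ID 80 originates at pos 0; dropped at pos 2 in round 2

Answer: 2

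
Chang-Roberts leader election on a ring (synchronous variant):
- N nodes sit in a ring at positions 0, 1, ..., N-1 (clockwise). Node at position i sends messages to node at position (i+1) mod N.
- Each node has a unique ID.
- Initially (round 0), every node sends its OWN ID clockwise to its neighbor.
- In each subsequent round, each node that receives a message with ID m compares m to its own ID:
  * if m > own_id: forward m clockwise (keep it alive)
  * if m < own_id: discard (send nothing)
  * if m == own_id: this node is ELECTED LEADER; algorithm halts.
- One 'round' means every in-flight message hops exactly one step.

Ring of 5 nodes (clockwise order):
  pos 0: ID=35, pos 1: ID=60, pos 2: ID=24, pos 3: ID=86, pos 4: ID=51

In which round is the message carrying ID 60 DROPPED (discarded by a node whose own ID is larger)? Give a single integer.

Round 1: pos1(id60) recv 35: drop; pos2(id24) recv 60: fwd; pos3(id86) recv 24: drop; pos4(id51) recv 86: fwd; pos0(id35) recv 51: fwd
Round 2: pos3(id86) recv 60: drop; pos0(id35) recv 86: fwd; pos1(id60) recv 51: drop
Round 3: pos1(id60) recv 86: fwd
Round 4: pos2(id24) recv 86: fwd
Round 5: pos3(id86) recv 86: ELECTED
Message ID 60 originates at pos 1; dropped at pos 3 in round 2

Answer: 2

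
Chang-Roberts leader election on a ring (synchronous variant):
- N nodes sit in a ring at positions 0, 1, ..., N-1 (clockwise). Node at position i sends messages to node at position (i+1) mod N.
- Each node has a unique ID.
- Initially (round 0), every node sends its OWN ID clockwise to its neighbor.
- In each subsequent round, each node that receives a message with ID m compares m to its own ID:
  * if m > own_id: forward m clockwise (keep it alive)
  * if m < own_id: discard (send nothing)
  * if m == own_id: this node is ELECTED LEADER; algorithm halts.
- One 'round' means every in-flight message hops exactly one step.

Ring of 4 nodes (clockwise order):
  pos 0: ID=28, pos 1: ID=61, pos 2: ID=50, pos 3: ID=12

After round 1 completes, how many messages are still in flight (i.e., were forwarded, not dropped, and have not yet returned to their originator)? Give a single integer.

Round 1: pos1(id61) recv 28: drop; pos2(id50) recv 61: fwd; pos3(id12) recv 50: fwd; pos0(id28) recv 12: drop
After round 1: 2 messages still in flight

Answer: 2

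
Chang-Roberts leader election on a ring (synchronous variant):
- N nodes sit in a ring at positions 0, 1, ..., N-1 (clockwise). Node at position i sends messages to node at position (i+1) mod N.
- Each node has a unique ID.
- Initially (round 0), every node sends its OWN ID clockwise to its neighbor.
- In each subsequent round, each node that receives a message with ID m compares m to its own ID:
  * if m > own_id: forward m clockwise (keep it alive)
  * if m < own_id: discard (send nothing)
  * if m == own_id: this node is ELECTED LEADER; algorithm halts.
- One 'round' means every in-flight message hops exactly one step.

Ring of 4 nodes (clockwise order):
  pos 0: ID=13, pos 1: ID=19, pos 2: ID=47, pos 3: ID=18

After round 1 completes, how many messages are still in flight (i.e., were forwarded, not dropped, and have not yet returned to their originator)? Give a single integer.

Round 1: pos1(id19) recv 13: drop; pos2(id47) recv 19: drop; pos3(id18) recv 47: fwd; pos0(id13) recv 18: fwd
After round 1: 2 messages still in flight

Answer: 2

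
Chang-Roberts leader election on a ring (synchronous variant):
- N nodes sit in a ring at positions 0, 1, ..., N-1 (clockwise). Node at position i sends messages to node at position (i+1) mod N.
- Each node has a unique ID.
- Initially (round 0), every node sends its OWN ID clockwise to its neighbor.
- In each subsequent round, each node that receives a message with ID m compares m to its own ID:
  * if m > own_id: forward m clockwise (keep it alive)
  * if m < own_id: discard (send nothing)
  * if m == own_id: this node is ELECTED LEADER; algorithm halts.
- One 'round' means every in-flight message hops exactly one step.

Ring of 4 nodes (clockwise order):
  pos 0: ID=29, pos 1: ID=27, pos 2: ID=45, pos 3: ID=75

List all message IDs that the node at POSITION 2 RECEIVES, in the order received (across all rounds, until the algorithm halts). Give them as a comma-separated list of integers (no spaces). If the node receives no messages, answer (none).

Answer: 27,29,75

Derivation:
Round 1: pos1(id27) recv 29: fwd; pos2(id45) recv 27: drop; pos3(id75) recv 45: drop; pos0(id29) recv 75: fwd
Round 2: pos2(id45) recv 29: drop; pos1(id27) recv 75: fwd
Round 3: pos2(id45) recv 75: fwd
Round 4: pos3(id75) recv 75: ELECTED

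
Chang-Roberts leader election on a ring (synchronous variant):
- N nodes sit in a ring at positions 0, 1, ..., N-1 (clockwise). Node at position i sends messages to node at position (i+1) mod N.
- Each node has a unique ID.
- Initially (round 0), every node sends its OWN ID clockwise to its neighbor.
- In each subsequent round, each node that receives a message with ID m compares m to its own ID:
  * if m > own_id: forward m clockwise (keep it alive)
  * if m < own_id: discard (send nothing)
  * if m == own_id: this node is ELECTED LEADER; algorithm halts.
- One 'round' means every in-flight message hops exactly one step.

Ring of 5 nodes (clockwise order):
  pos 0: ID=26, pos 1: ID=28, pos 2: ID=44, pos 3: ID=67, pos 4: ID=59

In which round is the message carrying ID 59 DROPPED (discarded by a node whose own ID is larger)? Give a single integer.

Round 1: pos1(id28) recv 26: drop; pos2(id44) recv 28: drop; pos3(id67) recv 44: drop; pos4(id59) recv 67: fwd; pos0(id26) recv 59: fwd
Round 2: pos0(id26) recv 67: fwd; pos1(id28) recv 59: fwd
Round 3: pos1(id28) recv 67: fwd; pos2(id44) recv 59: fwd
Round 4: pos2(id44) recv 67: fwd; pos3(id67) recv 59: drop
Round 5: pos3(id67) recv 67: ELECTED
Message ID 59 originates at pos 4; dropped at pos 3 in round 4

Answer: 4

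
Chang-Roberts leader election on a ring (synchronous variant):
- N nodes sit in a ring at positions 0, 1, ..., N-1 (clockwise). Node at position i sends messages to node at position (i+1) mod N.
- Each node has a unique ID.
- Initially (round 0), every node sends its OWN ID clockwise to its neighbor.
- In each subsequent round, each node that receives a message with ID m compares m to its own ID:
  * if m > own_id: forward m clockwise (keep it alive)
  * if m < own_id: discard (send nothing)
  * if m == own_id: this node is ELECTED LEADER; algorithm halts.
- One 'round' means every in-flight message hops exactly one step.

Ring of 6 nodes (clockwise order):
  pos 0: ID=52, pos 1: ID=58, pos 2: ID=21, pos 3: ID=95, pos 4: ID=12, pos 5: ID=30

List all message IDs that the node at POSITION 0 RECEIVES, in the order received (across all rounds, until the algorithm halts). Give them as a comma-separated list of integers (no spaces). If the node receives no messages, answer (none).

Answer: 30,95

Derivation:
Round 1: pos1(id58) recv 52: drop; pos2(id21) recv 58: fwd; pos3(id95) recv 21: drop; pos4(id12) recv 95: fwd; pos5(id30) recv 12: drop; pos0(id52) recv 30: drop
Round 2: pos3(id95) recv 58: drop; pos5(id30) recv 95: fwd
Round 3: pos0(id52) recv 95: fwd
Round 4: pos1(id58) recv 95: fwd
Round 5: pos2(id21) recv 95: fwd
Round 6: pos3(id95) recv 95: ELECTED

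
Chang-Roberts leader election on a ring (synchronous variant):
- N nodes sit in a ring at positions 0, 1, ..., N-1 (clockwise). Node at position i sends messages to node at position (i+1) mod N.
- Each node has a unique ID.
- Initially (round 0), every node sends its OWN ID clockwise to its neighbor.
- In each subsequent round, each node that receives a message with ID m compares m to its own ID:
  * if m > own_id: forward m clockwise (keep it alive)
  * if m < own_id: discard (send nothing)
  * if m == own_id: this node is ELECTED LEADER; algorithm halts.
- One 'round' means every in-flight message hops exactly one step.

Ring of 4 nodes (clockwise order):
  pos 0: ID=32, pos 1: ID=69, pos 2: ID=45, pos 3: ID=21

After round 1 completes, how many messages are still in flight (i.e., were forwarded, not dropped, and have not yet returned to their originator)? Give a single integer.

Answer: 2

Derivation:
Round 1: pos1(id69) recv 32: drop; pos2(id45) recv 69: fwd; pos3(id21) recv 45: fwd; pos0(id32) recv 21: drop
After round 1: 2 messages still in flight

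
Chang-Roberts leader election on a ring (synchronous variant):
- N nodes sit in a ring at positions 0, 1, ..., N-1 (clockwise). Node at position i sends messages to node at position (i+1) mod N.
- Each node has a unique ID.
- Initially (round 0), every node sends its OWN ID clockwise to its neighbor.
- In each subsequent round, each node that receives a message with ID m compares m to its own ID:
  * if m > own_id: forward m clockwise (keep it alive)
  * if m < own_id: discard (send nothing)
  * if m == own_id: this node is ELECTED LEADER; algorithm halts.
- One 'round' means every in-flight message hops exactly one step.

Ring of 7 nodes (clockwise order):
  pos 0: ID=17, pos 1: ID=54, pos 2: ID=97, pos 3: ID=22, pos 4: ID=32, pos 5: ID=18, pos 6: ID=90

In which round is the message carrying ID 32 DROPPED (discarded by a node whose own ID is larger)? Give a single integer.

Answer: 2

Derivation:
Round 1: pos1(id54) recv 17: drop; pos2(id97) recv 54: drop; pos3(id22) recv 97: fwd; pos4(id32) recv 22: drop; pos5(id18) recv 32: fwd; pos6(id90) recv 18: drop; pos0(id17) recv 90: fwd
Round 2: pos4(id32) recv 97: fwd; pos6(id90) recv 32: drop; pos1(id54) recv 90: fwd
Round 3: pos5(id18) recv 97: fwd; pos2(id97) recv 90: drop
Round 4: pos6(id90) recv 97: fwd
Round 5: pos0(id17) recv 97: fwd
Round 6: pos1(id54) recv 97: fwd
Round 7: pos2(id97) recv 97: ELECTED
Message ID 32 originates at pos 4; dropped at pos 6 in round 2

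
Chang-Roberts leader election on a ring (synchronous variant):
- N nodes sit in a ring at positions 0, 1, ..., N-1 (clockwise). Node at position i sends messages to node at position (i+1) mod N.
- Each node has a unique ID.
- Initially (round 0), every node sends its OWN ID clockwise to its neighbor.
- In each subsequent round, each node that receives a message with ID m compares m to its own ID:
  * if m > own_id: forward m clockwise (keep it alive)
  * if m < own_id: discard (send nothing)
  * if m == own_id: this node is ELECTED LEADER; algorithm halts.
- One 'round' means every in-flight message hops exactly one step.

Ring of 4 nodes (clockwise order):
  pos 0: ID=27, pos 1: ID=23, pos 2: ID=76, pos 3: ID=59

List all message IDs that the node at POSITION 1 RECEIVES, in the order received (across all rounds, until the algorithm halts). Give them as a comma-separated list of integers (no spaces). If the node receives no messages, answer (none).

Round 1: pos1(id23) recv 27: fwd; pos2(id76) recv 23: drop; pos3(id59) recv 76: fwd; pos0(id27) recv 59: fwd
Round 2: pos2(id76) recv 27: drop; pos0(id27) recv 76: fwd; pos1(id23) recv 59: fwd
Round 3: pos1(id23) recv 76: fwd; pos2(id76) recv 59: drop
Round 4: pos2(id76) recv 76: ELECTED

Answer: 27,59,76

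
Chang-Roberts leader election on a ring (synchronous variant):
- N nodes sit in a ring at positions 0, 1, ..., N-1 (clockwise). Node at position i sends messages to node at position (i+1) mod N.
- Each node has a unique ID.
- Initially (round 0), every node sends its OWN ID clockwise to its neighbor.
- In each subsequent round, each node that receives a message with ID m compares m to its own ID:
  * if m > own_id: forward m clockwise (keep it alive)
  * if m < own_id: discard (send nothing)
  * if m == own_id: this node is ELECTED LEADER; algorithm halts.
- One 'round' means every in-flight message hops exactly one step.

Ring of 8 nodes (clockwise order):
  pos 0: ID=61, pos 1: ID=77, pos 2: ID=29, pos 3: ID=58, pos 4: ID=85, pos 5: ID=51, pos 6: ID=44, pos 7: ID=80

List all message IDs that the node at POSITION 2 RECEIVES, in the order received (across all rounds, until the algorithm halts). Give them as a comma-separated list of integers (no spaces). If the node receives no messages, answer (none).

Round 1: pos1(id77) recv 61: drop; pos2(id29) recv 77: fwd; pos3(id58) recv 29: drop; pos4(id85) recv 58: drop; pos5(id51) recv 85: fwd; pos6(id44) recv 51: fwd; pos7(id80) recv 44: drop; pos0(id61) recv 80: fwd
Round 2: pos3(id58) recv 77: fwd; pos6(id44) recv 85: fwd; pos7(id80) recv 51: drop; pos1(id77) recv 80: fwd
Round 3: pos4(id85) recv 77: drop; pos7(id80) recv 85: fwd; pos2(id29) recv 80: fwd
Round 4: pos0(id61) recv 85: fwd; pos3(id58) recv 80: fwd
Round 5: pos1(id77) recv 85: fwd; pos4(id85) recv 80: drop
Round 6: pos2(id29) recv 85: fwd
Round 7: pos3(id58) recv 85: fwd
Round 8: pos4(id85) recv 85: ELECTED

Answer: 77,80,85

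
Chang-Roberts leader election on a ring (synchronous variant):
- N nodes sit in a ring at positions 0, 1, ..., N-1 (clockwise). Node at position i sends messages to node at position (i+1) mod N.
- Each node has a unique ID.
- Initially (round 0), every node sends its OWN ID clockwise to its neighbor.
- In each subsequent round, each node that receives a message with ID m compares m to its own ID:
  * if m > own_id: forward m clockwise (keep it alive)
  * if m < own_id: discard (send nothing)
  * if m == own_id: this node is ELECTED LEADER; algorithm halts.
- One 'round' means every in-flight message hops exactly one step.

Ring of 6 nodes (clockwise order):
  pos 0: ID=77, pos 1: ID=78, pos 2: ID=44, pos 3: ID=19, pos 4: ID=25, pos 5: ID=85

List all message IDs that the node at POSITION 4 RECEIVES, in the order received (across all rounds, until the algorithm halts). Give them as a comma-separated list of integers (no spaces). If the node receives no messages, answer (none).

Answer: 19,44,78,85

Derivation:
Round 1: pos1(id78) recv 77: drop; pos2(id44) recv 78: fwd; pos3(id19) recv 44: fwd; pos4(id25) recv 19: drop; pos5(id85) recv 25: drop; pos0(id77) recv 85: fwd
Round 2: pos3(id19) recv 78: fwd; pos4(id25) recv 44: fwd; pos1(id78) recv 85: fwd
Round 3: pos4(id25) recv 78: fwd; pos5(id85) recv 44: drop; pos2(id44) recv 85: fwd
Round 4: pos5(id85) recv 78: drop; pos3(id19) recv 85: fwd
Round 5: pos4(id25) recv 85: fwd
Round 6: pos5(id85) recv 85: ELECTED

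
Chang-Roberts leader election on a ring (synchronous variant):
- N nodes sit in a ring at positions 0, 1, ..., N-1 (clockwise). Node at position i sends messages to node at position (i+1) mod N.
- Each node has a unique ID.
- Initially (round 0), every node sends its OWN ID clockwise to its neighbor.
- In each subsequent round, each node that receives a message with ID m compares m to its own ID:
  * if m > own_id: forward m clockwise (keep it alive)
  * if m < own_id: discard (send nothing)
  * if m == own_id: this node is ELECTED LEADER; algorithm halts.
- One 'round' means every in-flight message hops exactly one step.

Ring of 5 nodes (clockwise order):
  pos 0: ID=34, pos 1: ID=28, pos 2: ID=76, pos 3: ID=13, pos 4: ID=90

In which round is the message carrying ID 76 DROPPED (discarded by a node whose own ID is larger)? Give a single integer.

Answer: 2

Derivation:
Round 1: pos1(id28) recv 34: fwd; pos2(id76) recv 28: drop; pos3(id13) recv 76: fwd; pos4(id90) recv 13: drop; pos0(id34) recv 90: fwd
Round 2: pos2(id76) recv 34: drop; pos4(id90) recv 76: drop; pos1(id28) recv 90: fwd
Round 3: pos2(id76) recv 90: fwd
Round 4: pos3(id13) recv 90: fwd
Round 5: pos4(id90) recv 90: ELECTED
Message ID 76 originates at pos 2; dropped at pos 4 in round 2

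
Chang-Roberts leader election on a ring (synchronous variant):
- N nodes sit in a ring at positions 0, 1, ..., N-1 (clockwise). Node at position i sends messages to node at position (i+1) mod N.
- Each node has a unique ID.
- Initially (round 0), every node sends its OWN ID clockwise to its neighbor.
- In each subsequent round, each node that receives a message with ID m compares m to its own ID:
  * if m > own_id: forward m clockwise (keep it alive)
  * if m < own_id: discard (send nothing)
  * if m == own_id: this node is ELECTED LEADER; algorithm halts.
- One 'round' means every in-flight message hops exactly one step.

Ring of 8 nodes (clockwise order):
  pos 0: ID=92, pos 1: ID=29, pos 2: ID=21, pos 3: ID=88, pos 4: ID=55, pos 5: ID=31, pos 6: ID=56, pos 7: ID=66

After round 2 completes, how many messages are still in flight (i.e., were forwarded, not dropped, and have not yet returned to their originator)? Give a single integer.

Round 1: pos1(id29) recv 92: fwd; pos2(id21) recv 29: fwd; pos3(id88) recv 21: drop; pos4(id55) recv 88: fwd; pos5(id31) recv 55: fwd; pos6(id56) recv 31: drop; pos7(id66) recv 56: drop; pos0(id92) recv 66: drop
Round 2: pos2(id21) recv 92: fwd; pos3(id88) recv 29: drop; pos5(id31) recv 88: fwd; pos6(id56) recv 55: drop
After round 2: 2 messages still in flight

Answer: 2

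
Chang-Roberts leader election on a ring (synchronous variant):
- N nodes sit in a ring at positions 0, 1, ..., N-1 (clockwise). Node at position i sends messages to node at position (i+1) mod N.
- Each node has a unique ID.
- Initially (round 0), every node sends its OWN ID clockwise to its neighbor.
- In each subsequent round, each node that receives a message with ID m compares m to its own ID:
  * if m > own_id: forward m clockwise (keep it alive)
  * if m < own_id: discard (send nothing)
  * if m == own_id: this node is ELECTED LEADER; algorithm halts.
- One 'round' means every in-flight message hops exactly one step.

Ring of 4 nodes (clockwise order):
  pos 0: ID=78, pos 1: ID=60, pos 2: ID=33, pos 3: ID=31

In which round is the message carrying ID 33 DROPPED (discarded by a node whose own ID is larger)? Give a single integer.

Answer: 2

Derivation:
Round 1: pos1(id60) recv 78: fwd; pos2(id33) recv 60: fwd; pos3(id31) recv 33: fwd; pos0(id78) recv 31: drop
Round 2: pos2(id33) recv 78: fwd; pos3(id31) recv 60: fwd; pos0(id78) recv 33: drop
Round 3: pos3(id31) recv 78: fwd; pos0(id78) recv 60: drop
Round 4: pos0(id78) recv 78: ELECTED
Message ID 33 originates at pos 2; dropped at pos 0 in round 2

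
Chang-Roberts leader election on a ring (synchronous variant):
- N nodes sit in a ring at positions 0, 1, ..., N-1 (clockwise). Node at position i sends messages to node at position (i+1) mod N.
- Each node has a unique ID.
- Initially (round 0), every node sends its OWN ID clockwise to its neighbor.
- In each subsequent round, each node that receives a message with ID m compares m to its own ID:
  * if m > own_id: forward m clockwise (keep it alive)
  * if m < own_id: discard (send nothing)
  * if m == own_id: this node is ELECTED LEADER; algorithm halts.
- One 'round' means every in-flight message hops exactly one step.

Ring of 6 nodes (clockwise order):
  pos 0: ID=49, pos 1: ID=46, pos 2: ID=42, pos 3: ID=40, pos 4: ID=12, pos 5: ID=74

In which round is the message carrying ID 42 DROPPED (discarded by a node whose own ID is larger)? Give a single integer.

Round 1: pos1(id46) recv 49: fwd; pos2(id42) recv 46: fwd; pos3(id40) recv 42: fwd; pos4(id12) recv 40: fwd; pos5(id74) recv 12: drop; pos0(id49) recv 74: fwd
Round 2: pos2(id42) recv 49: fwd; pos3(id40) recv 46: fwd; pos4(id12) recv 42: fwd; pos5(id74) recv 40: drop; pos1(id46) recv 74: fwd
Round 3: pos3(id40) recv 49: fwd; pos4(id12) recv 46: fwd; pos5(id74) recv 42: drop; pos2(id42) recv 74: fwd
Round 4: pos4(id12) recv 49: fwd; pos5(id74) recv 46: drop; pos3(id40) recv 74: fwd
Round 5: pos5(id74) recv 49: drop; pos4(id12) recv 74: fwd
Round 6: pos5(id74) recv 74: ELECTED
Message ID 42 originates at pos 2; dropped at pos 5 in round 3

Answer: 3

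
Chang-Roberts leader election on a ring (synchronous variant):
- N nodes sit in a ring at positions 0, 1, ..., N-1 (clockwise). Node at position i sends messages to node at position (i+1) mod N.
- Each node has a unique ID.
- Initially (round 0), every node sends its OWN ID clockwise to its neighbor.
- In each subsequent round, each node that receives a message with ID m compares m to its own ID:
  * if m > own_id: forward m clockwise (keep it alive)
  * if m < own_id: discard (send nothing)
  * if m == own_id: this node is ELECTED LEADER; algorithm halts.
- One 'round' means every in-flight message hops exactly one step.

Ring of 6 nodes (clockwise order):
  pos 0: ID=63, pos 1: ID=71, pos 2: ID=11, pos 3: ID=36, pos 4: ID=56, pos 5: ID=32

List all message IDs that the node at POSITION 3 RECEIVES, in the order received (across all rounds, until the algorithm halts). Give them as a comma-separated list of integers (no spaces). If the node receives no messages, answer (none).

Round 1: pos1(id71) recv 63: drop; pos2(id11) recv 71: fwd; pos3(id36) recv 11: drop; pos4(id56) recv 36: drop; pos5(id32) recv 56: fwd; pos0(id63) recv 32: drop
Round 2: pos3(id36) recv 71: fwd; pos0(id63) recv 56: drop
Round 3: pos4(id56) recv 71: fwd
Round 4: pos5(id32) recv 71: fwd
Round 5: pos0(id63) recv 71: fwd
Round 6: pos1(id71) recv 71: ELECTED

Answer: 11,71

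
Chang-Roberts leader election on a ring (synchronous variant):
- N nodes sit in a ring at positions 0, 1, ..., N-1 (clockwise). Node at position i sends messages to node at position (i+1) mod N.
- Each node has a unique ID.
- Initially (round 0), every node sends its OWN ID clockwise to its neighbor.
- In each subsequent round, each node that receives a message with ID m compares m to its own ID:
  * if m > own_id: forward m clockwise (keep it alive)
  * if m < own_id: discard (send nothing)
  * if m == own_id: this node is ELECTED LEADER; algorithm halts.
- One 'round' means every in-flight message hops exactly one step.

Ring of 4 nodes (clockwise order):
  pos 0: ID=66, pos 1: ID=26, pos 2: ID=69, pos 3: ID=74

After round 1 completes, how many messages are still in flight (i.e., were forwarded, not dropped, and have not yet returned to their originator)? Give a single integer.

Round 1: pos1(id26) recv 66: fwd; pos2(id69) recv 26: drop; pos3(id74) recv 69: drop; pos0(id66) recv 74: fwd
After round 1: 2 messages still in flight

Answer: 2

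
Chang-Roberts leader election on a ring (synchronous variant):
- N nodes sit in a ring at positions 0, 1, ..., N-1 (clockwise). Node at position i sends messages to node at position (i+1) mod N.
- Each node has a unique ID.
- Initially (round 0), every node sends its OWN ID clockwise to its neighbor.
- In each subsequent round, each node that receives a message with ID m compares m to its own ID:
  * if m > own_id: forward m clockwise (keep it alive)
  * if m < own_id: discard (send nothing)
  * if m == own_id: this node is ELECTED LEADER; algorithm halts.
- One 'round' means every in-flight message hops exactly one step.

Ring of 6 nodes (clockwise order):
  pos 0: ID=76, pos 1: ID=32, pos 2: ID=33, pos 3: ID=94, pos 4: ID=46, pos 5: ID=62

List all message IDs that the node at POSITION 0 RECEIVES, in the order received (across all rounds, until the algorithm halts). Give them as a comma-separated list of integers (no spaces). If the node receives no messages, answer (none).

Answer: 62,94

Derivation:
Round 1: pos1(id32) recv 76: fwd; pos2(id33) recv 32: drop; pos3(id94) recv 33: drop; pos4(id46) recv 94: fwd; pos5(id62) recv 46: drop; pos0(id76) recv 62: drop
Round 2: pos2(id33) recv 76: fwd; pos5(id62) recv 94: fwd
Round 3: pos3(id94) recv 76: drop; pos0(id76) recv 94: fwd
Round 4: pos1(id32) recv 94: fwd
Round 5: pos2(id33) recv 94: fwd
Round 6: pos3(id94) recv 94: ELECTED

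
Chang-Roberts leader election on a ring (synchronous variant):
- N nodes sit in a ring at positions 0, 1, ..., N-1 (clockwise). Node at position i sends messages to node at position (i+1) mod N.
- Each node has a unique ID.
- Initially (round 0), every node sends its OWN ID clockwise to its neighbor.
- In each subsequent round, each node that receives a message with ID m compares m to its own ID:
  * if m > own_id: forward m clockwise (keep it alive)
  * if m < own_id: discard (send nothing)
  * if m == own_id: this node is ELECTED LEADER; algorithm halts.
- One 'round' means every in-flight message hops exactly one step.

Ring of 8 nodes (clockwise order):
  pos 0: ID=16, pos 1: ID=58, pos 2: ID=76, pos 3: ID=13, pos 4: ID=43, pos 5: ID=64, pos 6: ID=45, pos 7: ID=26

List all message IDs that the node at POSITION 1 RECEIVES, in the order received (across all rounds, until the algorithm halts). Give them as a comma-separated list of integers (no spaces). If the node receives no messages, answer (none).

Round 1: pos1(id58) recv 16: drop; pos2(id76) recv 58: drop; pos3(id13) recv 76: fwd; pos4(id43) recv 13: drop; pos5(id64) recv 43: drop; pos6(id45) recv 64: fwd; pos7(id26) recv 45: fwd; pos0(id16) recv 26: fwd
Round 2: pos4(id43) recv 76: fwd; pos7(id26) recv 64: fwd; pos0(id16) recv 45: fwd; pos1(id58) recv 26: drop
Round 3: pos5(id64) recv 76: fwd; pos0(id16) recv 64: fwd; pos1(id58) recv 45: drop
Round 4: pos6(id45) recv 76: fwd; pos1(id58) recv 64: fwd
Round 5: pos7(id26) recv 76: fwd; pos2(id76) recv 64: drop
Round 6: pos0(id16) recv 76: fwd
Round 7: pos1(id58) recv 76: fwd
Round 8: pos2(id76) recv 76: ELECTED

Answer: 16,26,45,64,76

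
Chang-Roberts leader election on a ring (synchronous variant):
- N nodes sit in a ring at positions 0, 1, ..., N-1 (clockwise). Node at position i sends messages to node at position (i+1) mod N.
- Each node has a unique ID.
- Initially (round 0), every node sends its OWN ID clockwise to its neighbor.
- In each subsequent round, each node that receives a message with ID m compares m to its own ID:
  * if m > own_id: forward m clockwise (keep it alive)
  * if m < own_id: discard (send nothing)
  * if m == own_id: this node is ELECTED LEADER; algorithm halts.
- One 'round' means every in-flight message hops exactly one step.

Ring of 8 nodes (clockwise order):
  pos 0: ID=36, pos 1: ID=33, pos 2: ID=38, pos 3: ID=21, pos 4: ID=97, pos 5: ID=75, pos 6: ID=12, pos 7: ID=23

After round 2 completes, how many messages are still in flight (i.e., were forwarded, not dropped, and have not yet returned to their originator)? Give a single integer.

Round 1: pos1(id33) recv 36: fwd; pos2(id38) recv 33: drop; pos3(id21) recv 38: fwd; pos4(id97) recv 21: drop; pos5(id75) recv 97: fwd; pos6(id12) recv 75: fwd; pos7(id23) recv 12: drop; pos0(id36) recv 23: drop
Round 2: pos2(id38) recv 36: drop; pos4(id97) recv 38: drop; pos6(id12) recv 97: fwd; pos7(id23) recv 75: fwd
After round 2: 2 messages still in flight

Answer: 2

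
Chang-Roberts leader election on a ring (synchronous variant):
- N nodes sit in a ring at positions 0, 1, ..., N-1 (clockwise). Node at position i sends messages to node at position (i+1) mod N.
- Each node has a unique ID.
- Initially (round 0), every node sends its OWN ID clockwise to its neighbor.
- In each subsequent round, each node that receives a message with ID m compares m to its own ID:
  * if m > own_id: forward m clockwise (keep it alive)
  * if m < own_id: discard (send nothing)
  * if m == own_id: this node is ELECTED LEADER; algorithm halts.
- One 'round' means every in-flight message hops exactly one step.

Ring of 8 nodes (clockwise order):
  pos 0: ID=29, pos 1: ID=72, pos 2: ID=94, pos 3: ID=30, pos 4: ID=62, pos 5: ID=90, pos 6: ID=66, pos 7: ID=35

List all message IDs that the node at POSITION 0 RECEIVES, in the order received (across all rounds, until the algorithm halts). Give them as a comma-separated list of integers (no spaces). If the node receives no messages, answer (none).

Round 1: pos1(id72) recv 29: drop; pos2(id94) recv 72: drop; pos3(id30) recv 94: fwd; pos4(id62) recv 30: drop; pos5(id90) recv 62: drop; pos6(id66) recv 90: fwd; pos7(id35) recv 66: fwd; pos0(id29) recv 35: fwd
Round 2: pos4(id62) recv 94: fwd; pos7(id35) recv 90: fwd; pos0(id29) recv 66: fwd; pos1(id72) recv 35: drop
Round 3: pos5(id90) recv 94: fwd; pos0(id29) recv 90: fwd; pos1(id72) recv 66: drop
Round 4: pos6(id66) recv 94: fwd; pos1(id72) recv 90: fwd
Round 5: pos7(id35) recv 94: fwd; pos2(id94) recv 90: drop
Round 6: pos0(id29) recv 94: fwd
Round 7: pos1(id72) recv 94: fwd
Round 8: pos2(id94) recv 94: ELECTED

Answer: 35,66,90,94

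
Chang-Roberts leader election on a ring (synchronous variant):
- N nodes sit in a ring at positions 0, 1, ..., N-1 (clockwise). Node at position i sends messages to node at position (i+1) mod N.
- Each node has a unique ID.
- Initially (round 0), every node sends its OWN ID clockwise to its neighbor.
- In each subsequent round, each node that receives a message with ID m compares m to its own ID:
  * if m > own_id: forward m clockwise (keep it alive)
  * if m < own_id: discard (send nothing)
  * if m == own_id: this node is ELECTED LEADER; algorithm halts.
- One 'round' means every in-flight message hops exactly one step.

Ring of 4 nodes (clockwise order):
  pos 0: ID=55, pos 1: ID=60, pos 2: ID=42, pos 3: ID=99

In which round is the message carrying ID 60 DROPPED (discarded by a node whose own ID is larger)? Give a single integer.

Round 1: pos1(id60) recv 55: drop; pos2(id42) recv 60: fwd; pos3(id99) recv 42: drop; pos0(id55) recv 99: fwd
Round 2: pos3(id99) recv 60: drop; pos1(id60) recv 99: fwd
Round 3: pos2(id42) recv 99: fwd
Round 4: pos3(id99) recv 99: ELECTED
Message ID 60 originates at pos 1; dropped at pos 3 in round 2

Answer: 2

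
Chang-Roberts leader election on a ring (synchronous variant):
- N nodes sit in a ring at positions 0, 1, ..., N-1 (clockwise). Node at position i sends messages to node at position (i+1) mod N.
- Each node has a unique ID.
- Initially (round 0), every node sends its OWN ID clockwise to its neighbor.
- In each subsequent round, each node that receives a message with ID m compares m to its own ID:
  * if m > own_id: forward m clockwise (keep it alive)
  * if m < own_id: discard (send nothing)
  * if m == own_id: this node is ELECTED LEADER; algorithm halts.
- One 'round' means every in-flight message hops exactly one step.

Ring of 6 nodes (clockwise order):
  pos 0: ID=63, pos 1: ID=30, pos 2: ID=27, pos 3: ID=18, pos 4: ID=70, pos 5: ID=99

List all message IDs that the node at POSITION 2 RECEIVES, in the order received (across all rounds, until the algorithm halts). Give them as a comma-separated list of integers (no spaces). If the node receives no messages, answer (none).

Round 1: pos1(id30) recv 63: fwd; pos2(id27) recv 30: fwd; pos3(id18) recv 27: fwd; pos4(id70) recv 18: drop; pos5(id99) recv 70: drop; pos0(id63) recv 99: fwd
Round 2: pos2(id27) recv 63: fwd; pos3(id18) recv 30: fwd; pos4(id70) recv 27: drop; pos1(id30) recv 99: fwd
Round 3: pos3(id18) recv 63: fwd; pos4(id70) recv 30: drop; pos2(id27) recv 99: fwd
Round 4: pos4(id70) recv 63: drop; pos3(id18) recv 99: fwd
Round 5: pos4(id70) recv 99: fwd
Round 6: pos5(id99) recv 99: ELECTED

Answer: 30,63,99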